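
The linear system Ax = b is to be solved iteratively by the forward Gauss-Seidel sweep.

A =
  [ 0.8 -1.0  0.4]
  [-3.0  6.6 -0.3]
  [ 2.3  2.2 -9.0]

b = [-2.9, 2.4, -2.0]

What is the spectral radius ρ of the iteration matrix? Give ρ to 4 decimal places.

0.4297

A = D + L + U where D = diag(0.8, 6.6, -9).
Gauss-Seidel: T = -(D+L)⁻¹U, row 0 first, T[0,1] = -(-1)/(0.8) = +1.2500; later rows by forward substitution.
  T[0,:] = [+0.0000, +1.2500, -0.5000]
  T[1,:] = [+0.0000, +0.5682, -0.1818]
  T[2,:] = [+0.0000, +0.4583, -0.1722]
|λ(T)| sorted: 0.4297, 0.0338, 0.0000.
spectral radius ρ = 0.4297; 0.4297 < 1: convergent.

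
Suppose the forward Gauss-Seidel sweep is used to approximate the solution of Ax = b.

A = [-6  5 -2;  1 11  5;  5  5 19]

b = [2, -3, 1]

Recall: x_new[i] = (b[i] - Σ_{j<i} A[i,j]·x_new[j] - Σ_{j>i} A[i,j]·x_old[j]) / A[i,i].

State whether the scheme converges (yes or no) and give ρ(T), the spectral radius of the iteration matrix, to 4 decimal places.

Let D = diag(-6, 11, 19); L, U the strict triangles.
GS T = -(D+L)⁻¹U: row 0 first, T[0,2] = -(-2)/(-6) = -0.3333; later rows by forward substitution.
  T[0,:] = [+0.0000, +0.8333, -0.3333]
  T[1,:] = [+0.0000, -0.0758, -0.4242]
  T[2,:] = [+0.0000, -0.1994, +0.1994]
|roots of det(T-λI)|: 0.3835, 0.2599, 0.0000.
spectral radius ρ = 0.3835; 0.3835 < 1, so it converges for any x₀.

yes, ρ = 0.3835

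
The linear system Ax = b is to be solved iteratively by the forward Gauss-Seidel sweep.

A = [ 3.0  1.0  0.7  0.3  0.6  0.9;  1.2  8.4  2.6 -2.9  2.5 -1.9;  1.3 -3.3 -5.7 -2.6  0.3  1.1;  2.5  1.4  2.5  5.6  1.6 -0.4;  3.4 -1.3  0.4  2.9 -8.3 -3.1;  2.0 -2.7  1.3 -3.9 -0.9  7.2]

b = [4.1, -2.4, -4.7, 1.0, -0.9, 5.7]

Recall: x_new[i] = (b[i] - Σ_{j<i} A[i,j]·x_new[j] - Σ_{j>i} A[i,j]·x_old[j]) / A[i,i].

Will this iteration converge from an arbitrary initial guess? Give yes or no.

yes

Diagonal D = diag(3, 8.4, -5.7, 5.6, -8.3, 7.2); L, U strict lower/upper.
T_GS = -(D+L)⁻¹U: row 0 first, T[0,3] = -(0.3)/(3) = -0.1000; later rows by forward substitution.
  T[0,:] = [+0.0000 -0.3333 -0.2333 -0.1000 -0.2000 -0.3000]
  T[1,:] = [+0.0000 +0.0476 -0.2762 +0.3595 -0.2690 +0.2690]
  T[2,:] = [+0.0000 -0.1036 +0.1067 -0.6871 +0.1628 -0.0312]
  T[3,:] = [+0.0000 +0.1832 +0.1256 +0.2615 -0.2018 +0.1520]
  T[4,:] = [+0.0000 -0.0850 -0.0033 -0.0390 -0.1025 -0.4869]
  T[5,:] = [+0.0000 +0.2177 +0.0096 +0.4234 -0.1969 +0.2113]
eigenvalue magnitudes: 0.8498, 0.2264, 0.2264, 0.1790, 0.1790, 0.0000.
spectral radius ρ = 0.8498; 0.8498 < 1, so it converges for any x₀.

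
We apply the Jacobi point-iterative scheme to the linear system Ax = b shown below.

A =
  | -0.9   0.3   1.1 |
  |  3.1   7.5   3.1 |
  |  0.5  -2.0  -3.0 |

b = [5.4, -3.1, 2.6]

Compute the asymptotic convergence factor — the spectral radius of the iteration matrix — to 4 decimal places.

0.8445

Diagonal D = diag(-0.9, 7.5, -3); L, U strict lower/upper.
Jacobi: T = -D⁻¹(L+U), T[0,1] = -(0.3)/(-0.9) = +0.3333; T[0,0] = 0.
  T[0,:] = [+0.0000 +0.3333 +1.2222]
  T[1,:] = [-0.4133 +0.0000 -0.4133]
  T[2,:] = [+0.1667 -0.6667 +0.0000]
|eigenvalues of T|: 0.8445, 0.6096, 0.6096.
ρ(T) = max|λ| = 0.8445; 0.8445 < 1, so it converges for any x₀.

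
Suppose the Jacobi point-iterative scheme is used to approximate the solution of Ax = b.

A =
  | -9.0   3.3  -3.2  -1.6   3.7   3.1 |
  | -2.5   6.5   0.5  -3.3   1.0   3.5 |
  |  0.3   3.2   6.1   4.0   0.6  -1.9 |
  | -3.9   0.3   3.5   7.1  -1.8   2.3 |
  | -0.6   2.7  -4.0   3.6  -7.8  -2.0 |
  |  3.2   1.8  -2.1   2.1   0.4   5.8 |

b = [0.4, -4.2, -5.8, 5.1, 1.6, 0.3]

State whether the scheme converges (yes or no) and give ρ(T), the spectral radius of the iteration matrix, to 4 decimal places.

no, ρ = 1.3731

A = D + L + U where D = diag(-9, 6.5, 6.1, 7.1, -7.8, 5.8).
Jacobi: T = -D⁻¹(L+U), T[5,4] = -(0.4)/(5.8) = -0.0690; T[5,5] = 0.
  T[0,:] = [+0.0000  +0.3667  -0.3556  -0.1778  +0.4111  +0.3444]
  T[1,:] = [+0.3846  +0.0000  -0.0769  +0.5077  -0.1538  -0.5385]
  T[2,:] = [-0.0492  -0.5246  +0.0000  -0.6557  -0.0984  +0.3115]
  T[3,:] = [+0.5493  -0.0423  -0.4930  +0.0000  +0.2535  -0.3239]
  T[4,:] = [-0.0769  +0.3462  -0.5128  +0.4615  +0.0000  -0.2564]
  T[5,:] = [-0.5517  -0.3103  +0.3621  -0.3621  -0.0690  +0.0000]
eigenvalue magnitudes: 1.3731, 0.7670, 0.7670, 0.3402, 0.3402, 0.0009.
ρ(T) = max|λ| = 1.3731; 1.3731 > 1, so it fails to converge.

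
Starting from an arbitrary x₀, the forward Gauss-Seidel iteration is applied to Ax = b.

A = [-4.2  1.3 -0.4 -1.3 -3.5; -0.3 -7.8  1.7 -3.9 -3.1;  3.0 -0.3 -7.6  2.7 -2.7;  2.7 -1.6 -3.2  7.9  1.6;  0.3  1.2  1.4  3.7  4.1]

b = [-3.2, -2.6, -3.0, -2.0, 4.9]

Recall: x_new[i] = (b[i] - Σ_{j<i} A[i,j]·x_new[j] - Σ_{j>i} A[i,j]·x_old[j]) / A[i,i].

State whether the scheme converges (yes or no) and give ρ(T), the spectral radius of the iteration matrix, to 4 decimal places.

Diagonal D = diag(-4.2, -7.8, -7.6, 7.9, 4.1); L, U strict lower/upper.
GS T = -(D+L)⁻¹U: row 0 first, T[0,2] = -(-0.4)/(-4.2) = -0.0952; later rows by forward substitution.
  T[0,:] = [+0.0000, +0.3095, -0.0952, -0.3095, -0.8333]
  T[1,:] = [+0.0000, -0.0119, +0.2216, -0.4881, -0.3654]
  T[2,:] = [+0.0000, +0.1227, -0.0463, +0.2523, -0.6698]
  T[3,:] = [+0.0000, -0.0585, +0.0587, +0.1091, -0.2630]
  T[4,:] = [+0.0000, -0.0082, -0.0950, -0.0192, +0.6340]
|eigenvalues of T|: 0.7483, 0.2980, 0.2276, 0.0070, 0.0000.
ρ = 0.7483; 0.7483 < 1, so it converges for any x₀.

yes, ρ = 0.7483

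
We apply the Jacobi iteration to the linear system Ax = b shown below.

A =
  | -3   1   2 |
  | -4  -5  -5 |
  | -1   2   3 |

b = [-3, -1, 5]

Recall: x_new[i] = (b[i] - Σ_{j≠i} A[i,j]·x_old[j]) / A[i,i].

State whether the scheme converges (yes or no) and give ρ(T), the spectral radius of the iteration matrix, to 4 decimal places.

Write A = D+L+U with D = diag(-3, -5, 3).
Jacobi T = -D⁻¹(L+U): T[2,0] = -(-1)/(3) = +0.3333; T[2,2] = 0.
  T[0,:] = [+0.0000  +0.3333  +0.6667]
  T[1,:] = [-0.8000  +0.0000  -1.0000]
  T[2,:] = [+0.3333  -0.6667  +0.0000]
|eigenvalues of T|: 0.9394, 0.5101, 0.5101.
spectral radius ρ = 0.9394; 0.9394 < 1, so it converges for any x₀.

yes, ρ = 0.9394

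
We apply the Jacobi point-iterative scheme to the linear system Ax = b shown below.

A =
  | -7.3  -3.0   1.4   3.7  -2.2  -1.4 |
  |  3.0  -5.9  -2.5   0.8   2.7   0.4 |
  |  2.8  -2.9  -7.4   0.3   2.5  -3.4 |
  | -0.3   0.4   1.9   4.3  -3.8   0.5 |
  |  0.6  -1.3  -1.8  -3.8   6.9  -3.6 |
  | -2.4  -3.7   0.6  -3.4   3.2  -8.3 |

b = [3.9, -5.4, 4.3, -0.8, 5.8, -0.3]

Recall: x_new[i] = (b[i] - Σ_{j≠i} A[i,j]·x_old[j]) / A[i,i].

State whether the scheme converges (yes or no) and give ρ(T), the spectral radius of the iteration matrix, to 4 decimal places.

Split A = D + L + U, D = diag(-7.3, -5.9, -7.4, 4.3, 6.9, -8.3).
Jacobi: T = -D⁻¹(L+U), T[2,3] = -(0.3)/(-7.4) = +0.0405; T[2,2] = 0.
  T[0,:] = [+0.0000, -0.4110, +0.1918, +0.5068, -0.3014, -0.1918]
  T[1,:] = [+0.5085, +0.0000, -0.4237, +0.1356, +0.4576, +0.0678]
  T[2,:] = [+0.3784, -0.3919, +0.0000, +0.0405, +0.3378, -0.4595]
  T[3,:] = [+0.0698, -0.0930, -0.4419, +0.0000, +0.8837, -0.1163]
  T[4,:] = [-0.0870, +0.1884, +0.2609, +0.5507, +0.0000, +0.5217]
  T[5,:] = [-0.2892, -0.4458, +0.0723, -0.4096, +0.3855, +0.0000]
eigenvalue magnitudes: 1.3149, 0.5539, 0.5531, 0.5531, 0.4636, 0.4636.
ρ(T) = max|λ| = 1.3149; 1.3149 > 1, so it fails to converge.

no, ρ = 1.3149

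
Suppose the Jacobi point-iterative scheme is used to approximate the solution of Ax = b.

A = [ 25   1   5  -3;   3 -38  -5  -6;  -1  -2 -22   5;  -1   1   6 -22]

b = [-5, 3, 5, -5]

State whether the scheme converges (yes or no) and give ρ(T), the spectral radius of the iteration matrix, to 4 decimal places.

yes, ρ = 0.2869

Split A = D + L + U, D = diag(25, -38, -22, -22).
Jacobi: T = -D⁻¹(L+U), T[0,2] = -(5)/(25) = -0.2000; T[0,0] = 0.
  T[0,:] = [+0.0000 -0.0400 -0.2000 +0.1200]
  T[1,:] = [+0.0789 +0.0000 -0.1316 -0.1579]
  T[2,:] = [-0.0455 -0.0909 +0.0000 +0.2273]
  T[3,:] = [-0.0455 +0.0455 +0.2727 +0.0000]
moduli |λ_i(T)| = 0.2869, 0.2129, 0.0823, 0.0082.
spectral radius ρ = 0.2869; 0.2869 < 1 ⇒ converges.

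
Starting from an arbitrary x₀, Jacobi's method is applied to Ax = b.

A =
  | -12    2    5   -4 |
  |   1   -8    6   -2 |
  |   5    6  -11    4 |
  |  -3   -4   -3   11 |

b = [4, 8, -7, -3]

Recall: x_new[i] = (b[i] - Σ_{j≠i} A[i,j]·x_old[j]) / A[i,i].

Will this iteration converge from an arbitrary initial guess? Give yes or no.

Write A = D+L+U with D = diag(-12, -8, -11, 11).
Jacobi T = -D⁻¹(L+U): T[0,1] = -(2)/(-12) = +0.1667; T[0,0] = 0.
  T[0,:] = [+0.0000, +0.1667, +0.4167, -0.3333]
  T[1,:] = [+0.1250, +0.0000, +0.7500, -0.2500]
  T[2,:] = [+0.4545, +0.5455, +0.0000, +0.3636]
  T[3,:] = [+0.2727, +0.3636, +0.2727, +0.0000]
|roots of det(T-λI)|: 0.8290, 0.5829, 0.2126, 0.0335.
ρ = 0.8290; 0.8290 < 1, so it converges for any x₀.

yes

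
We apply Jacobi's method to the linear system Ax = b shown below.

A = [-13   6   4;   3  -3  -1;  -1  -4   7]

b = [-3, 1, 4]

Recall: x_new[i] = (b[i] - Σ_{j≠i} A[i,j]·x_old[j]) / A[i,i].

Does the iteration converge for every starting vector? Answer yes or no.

Let D = diag(-13, -3, 7); L, U the strict triangles.
Jacobi T = -D⁻¹(L+U): T[0,1] = -(6)/(-13) = +0.4615; T[0,0] = 0.
  T[0,:] = [+0.0000  +0.4615  +0.3077]
  T[1,:] = [+1.0000  +0.0000  -0.3333]
  T[2,:] = [+0.1429  +0.5714  +0.0000]
eigenvalue magnitudes: 0.7259, 0.4604, 0.4604.
ρ(T) = max|λ| = 0.7259; 0.7259 < 1: convergent.

yes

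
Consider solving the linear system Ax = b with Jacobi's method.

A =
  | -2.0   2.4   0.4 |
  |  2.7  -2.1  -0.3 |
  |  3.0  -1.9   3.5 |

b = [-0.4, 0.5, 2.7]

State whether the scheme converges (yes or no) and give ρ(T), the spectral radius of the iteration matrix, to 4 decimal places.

no, ρ = 1.2352

Split A = D + L + U, D = diag(-2, -2.1, 3.5).
Jacobi: T = -D⁻¹(L+U), T[2,1] = -(-1.9)/(3.5) = +0.5429; T[2,2] = 0.
  T[0,:] = [+0.0000 +1.2000 +0.2000]
  T[1,:] = [+1.2857 +0.0000 -0.1429]
  T[2,:] = [-0.8571 +0.5429 +0.0000]
eigenvalue magnitudes: 1.2352, 1.0043, 0.2310.
spectral radius ρ = 1.2352; 1.2352 > 1: divergent.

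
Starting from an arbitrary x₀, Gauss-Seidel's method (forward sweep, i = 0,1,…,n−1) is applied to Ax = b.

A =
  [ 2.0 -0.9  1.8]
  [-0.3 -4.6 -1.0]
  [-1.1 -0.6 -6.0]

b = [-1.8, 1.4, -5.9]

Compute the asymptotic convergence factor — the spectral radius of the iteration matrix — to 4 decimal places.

0.2296

A = D + L + U where D = diag(2, -4.6, -6).
T_GS = -(D+L)⁻¹U: row 0 first, T[0,2] = -(1.8)/(2) = -0.9000; later rows by forward substitution.
  T[0,:] = [+0.0000, +0.4500, -0.9000]
  T[1,:] = [+0.0000, -0.0293, -0.1587]
  T[2,:] = [+0.0000, -0.0796, +0.1809]
|λ(T)| sorted: 0.2296, 0.0781, 0.0000.
ρ = 0.2296; 0.2296 < 1 ⇒ converges.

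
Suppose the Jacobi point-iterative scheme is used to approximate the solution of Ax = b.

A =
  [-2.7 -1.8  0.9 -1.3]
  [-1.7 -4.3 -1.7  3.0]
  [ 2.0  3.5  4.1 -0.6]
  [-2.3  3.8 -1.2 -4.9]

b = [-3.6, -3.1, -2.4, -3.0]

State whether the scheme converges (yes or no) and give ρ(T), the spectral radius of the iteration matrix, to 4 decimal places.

Let D = diag(-2.7, -4.3, 4.1, -4.9); L, U the strict triangles.
T_J = -D⁻¹(L+U): T[0,3] = -(-1.3)/(-2.7) = -0.4815; T[0,0] = 0.
  T[0,:] = [+0.0000  -0.6667  +0.3333  -0.4815]
  T[1,:] = [-0.3953  +0.0000  -0.3953  +0.6977]
  T[2,:] = [-0.4878  -0.8537  +0.0000  +0.1463]
  T[3,:] = [-0.4694  +0.7755  -0.2449  +0.0000]
eigenvalue magnitudes: 1.2127, 0.8520, 0.3774, 0.0167.
ρ = 1.2127; 1.2127 > 1 ⇒ diverges.

no, ρ = 1.2127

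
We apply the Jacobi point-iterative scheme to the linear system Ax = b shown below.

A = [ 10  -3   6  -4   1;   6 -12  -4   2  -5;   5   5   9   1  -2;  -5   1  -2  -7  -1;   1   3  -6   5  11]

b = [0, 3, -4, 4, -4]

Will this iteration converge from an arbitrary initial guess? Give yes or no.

Split A = D + L + U, D = diag(10, -12, 9, -7, 11).
Jacobi: T = -D⁻¹(L+U), T[1,4] = -(-5)/(-12) = -0.4167; T[1,1] = 0.
  T[0,:] = [+0.0000 +0.3000 -0.6000 +0.4000 -0.1000]
  T[1,:] = [+0.5000 +0.0000 -0.3333 +0.1667 -0.4167]
  T[2,:] = [-0.5556 -0.5556 +0.0000 -0.1111 +0.2222]
  T[3,:] = [-0.7143 +0.1429 -0.2857 +0.0000 -0.1429]
  T[4,:] = [-0.0909 -0.2727 +0.5455 -0.4545 +0.0000]
|λ(T)| sorted: 1.1315, 0.5292, 0.5292, 0.3732, 0.0376.
ρ(T) = max|λ| = 1.1315; 1.1315 > 1: divergent.

no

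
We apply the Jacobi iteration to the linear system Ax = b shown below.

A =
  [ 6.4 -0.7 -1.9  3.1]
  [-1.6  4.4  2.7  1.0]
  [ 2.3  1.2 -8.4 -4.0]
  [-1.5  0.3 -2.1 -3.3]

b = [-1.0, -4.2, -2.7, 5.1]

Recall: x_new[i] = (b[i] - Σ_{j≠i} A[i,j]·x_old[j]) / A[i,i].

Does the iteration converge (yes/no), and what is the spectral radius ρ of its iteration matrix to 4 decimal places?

Write A = D+L+U with D = diag(6.4, 4.4, -8.4, -3.3).
Jacobi T = -D⁻¹(L+U): T[1,0] = -(-1.6)/(4.4) = +0.3636; T[1,1] = 0.
  T[0,:] = [+0.0000, +0.1094, +0.2969, -0.4844]
  T[1,:] = [+0.3636, +0.0000, -0.6136, -0.2273]
  T[2,:] = [+0.2738, +0.1429, +0.0000, -0.4762]
  T[3,:] = [-0.4545, +0.0909, -0.6364, +0.0000]
moduli |λ_i(T)| = 0.8818, 0.4948, 0.2238, 0.2238.
ρ = 0.8818; 0.8818 < 1 ⇒ converges.

yes, ρ = 0.8818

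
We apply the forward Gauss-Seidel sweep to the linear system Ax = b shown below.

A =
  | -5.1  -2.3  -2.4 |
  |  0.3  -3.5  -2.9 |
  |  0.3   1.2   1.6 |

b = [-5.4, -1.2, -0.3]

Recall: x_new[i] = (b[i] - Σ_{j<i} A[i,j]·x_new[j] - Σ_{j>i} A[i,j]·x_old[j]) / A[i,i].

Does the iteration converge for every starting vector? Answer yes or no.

A = D + L + U where D = diag(-5.1, -3.5, 1.6).
Gauss-Seidel: T = -(D+L)⁻¹U, row 0 first, T[0,2] = -(-2.4)/(-5.1) = -0.4706; later rows by forward substitution.
  T[0,:] = [+0.0000  -0.4510  -0.4706]
  T[1,:] = [+0.0000  -0.0387  -0.8689]
  T[2,:] = [+0.0000  +0.1136  +0.7399]
eigenvalue magnitudes: 0.5806, 0.1207, 0.0000.
ρ(T) = max|λ| = 0.5806; 0.5806 < 1 ⇒ converges.

yes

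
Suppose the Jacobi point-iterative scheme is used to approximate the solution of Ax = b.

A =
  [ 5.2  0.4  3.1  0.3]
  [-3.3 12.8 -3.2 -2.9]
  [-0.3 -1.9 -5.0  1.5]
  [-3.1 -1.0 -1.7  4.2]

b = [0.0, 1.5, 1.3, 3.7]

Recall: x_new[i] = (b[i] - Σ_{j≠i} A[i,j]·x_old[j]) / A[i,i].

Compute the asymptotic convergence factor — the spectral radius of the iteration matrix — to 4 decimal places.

Write A = D+L+U with D = diag(5.2, 12.8, -5, 4.2).
Jacobi T = -D⁻¹(L+U): T[1,2] = -(-3.2)/(12.8) = +0.2500; T[1,1] = 0.
  T[0,:] = [+0.0000, -0.0769, -0.5962, -0.0577]
  T[1,:] = [+0.2578, +0.0000, +0.2500, +0.2266]
  T[2,:] = [-0.0600, -0.3800, +0.0000, +0.3000]
  T[3,:] = [+0.7381, +0.2381, +0.4048, +0.0000]
moduli |λ_i(T)| = 0.5581, 0.4291, 0.4291, 0.2141.
spectral radius ρ = 0.5581; 0.5581 < 1, so it converges for any x₀.

0.5581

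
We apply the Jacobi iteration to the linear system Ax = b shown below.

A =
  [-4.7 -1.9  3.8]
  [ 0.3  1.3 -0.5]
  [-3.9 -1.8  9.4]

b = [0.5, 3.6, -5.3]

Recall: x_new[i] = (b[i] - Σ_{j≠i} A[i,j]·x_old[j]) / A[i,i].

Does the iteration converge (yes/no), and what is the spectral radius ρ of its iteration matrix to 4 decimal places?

Let D = diag(-4.7, 1.3, 9.4); L, U the strict triangles.
Jacobi: T = -D⁻¹(L+U), T[1,0] = -(0.3)/(1.3) = -0.2308; T[1,1] = 0.
  T[0,:] = [+0.0000, -0.4043, +0.8085]
  T[1,:] = [-0.2308, +0.0000, +0.3846]
  T[2,:] = [+0.4149, +0.1915, +0.0000]
|eigenvalues of T|: 0.7930, 0.5720, 0.2210.
ρ(T) = max|λ| = 0.7930; 0.7930 < 1 ⇒ converges.

yes, ρ = 0.7930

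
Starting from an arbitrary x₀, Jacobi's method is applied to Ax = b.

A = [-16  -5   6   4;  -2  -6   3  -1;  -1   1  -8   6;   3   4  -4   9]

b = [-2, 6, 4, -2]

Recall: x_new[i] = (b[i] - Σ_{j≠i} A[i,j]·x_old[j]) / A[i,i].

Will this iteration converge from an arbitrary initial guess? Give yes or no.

Diagonal D = diag(-16, -6, -8, 9); L, U strict lower/upper.
Jacobi T = -D⁻¹(L+U): T[2,3] = -(6)/(-8) = +0.7500; T[2,2] = 0.
  T[0,:] = [+0.0000  -0.3125  +0.3750  +0.2500]
  T[1,:] = [-0.3333  +0.0000  +0.5000  -0.1667]
  T[2,:] = [-0.1250  +0.1250  +0.0000  +0.7500]
  T[3,:] = [-0.3333  -0.4444  +0.4444  +0.0000]
moduli |λ_i(T)| = 0.8968, 0.4037, 0.4037, 0.3880.
ρ(T) = max|λ| = 0.8968; 0.8968 < 1 ⇒ converges.

yes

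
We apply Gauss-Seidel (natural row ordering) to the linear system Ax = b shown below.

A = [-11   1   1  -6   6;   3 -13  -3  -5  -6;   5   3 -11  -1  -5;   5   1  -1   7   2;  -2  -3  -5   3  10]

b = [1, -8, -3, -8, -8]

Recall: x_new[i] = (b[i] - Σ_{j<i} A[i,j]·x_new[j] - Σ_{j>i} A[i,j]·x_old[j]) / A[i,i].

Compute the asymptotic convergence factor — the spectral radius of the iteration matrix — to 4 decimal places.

0.9100

A = D + L + U where D = diag(-11, -13, -11, 7, 10).
Gauss-Seidel: T = -(D+L)⁻¹U, row 0 first, T[0,4] = -(6)/(-11) = +0.5455; later rows by forward substitution.
  T[0,:] = [+0.0000  +0.0909  +0.0909  -0.5455  +0.5455]
  T[1,:] = [+0.0000  +0.0210  -0.2098  -0.5105  -0.3357]
  T[2,:] = [+0.0000  +0.0470  -0.0159  -0.4781  -0.2982]
  T[3,:] = [+0.0000  -0.0612  -0.0372  +0.3942  -0.6700]
  T[4,:] = [+0.0000  +0.0664  -0.0415  -0.6195  +0.0603]
moduli |λ_i(T)| = 0.9100, 0.4685, 0.0275, 0.0093, 0.0000.
ρ = 0.9100; 0.9100 < 1 ⇒ converges.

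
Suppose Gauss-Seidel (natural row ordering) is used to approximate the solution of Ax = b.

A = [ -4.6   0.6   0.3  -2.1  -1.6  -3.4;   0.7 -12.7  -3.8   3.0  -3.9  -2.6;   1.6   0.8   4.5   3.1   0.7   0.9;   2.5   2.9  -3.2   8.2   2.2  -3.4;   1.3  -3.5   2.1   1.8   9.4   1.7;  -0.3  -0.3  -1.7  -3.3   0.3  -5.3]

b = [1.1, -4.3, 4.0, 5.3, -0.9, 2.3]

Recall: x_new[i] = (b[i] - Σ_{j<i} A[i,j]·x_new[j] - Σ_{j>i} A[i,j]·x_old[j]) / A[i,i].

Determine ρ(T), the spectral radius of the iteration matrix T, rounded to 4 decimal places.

0.6862

Let D = diag(-4.6, -12.7, 4.5, 8.2, 9.4, -5.3); L, U the strict triangles.
Gauss-Seidel: T = -(D+L)⁻¹U, row 0 first, T[0,3] = -(-2.1)/(-4.6) = -0.4565; later rows by forward substitution.
  T[0,:] = [+0.0000  +0.1304  +0.0652  -0.4565  -0.3478  -0.7391]
  T[1,:] = [+0.0000  +0.0072  -0.2956  +0.2111  -0.3263  -0.2455]
  T[2,:] = [+0.0000  -0.0477  +0.0294  -0.5641  +0.0261  +0.1064]
  T[3,:] = [+0.0000  -0.0609  +0.0961  -0.1556  -0.0367  +0.7683]
  T[4,:] = [+0.0000  +0.0069  -0.1441  +0.2975  -0.0722  -0.3409]
  T[5,:] = [+0.0000  +0.0458  -0.0644  +0.3085  +0.0485  -0.4761]
|eigenvalues of T|: 0.6862, 0.1665, 0.1056, 0.1056, 0.0580, 0.0000.
spectral radius ρ = 0.6862; 0.6862 < 1: convergent.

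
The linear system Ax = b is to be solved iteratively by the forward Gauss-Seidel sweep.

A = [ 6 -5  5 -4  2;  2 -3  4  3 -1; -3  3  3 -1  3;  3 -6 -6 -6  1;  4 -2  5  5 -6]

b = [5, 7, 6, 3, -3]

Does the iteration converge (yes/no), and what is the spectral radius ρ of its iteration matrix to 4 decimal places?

Write A = D+L+U with D = diag(6, -3, 3, -6, -6).
T_GS = -(D+L)⁻¹U: row 0 first, T[0,4] = -(2)/(6) = -0.3333; later rows by forward substitution.
  T[0,:] = [+0.0000, +0.8333, -0.8333, +0.6667, -0.3333]
  T[1,:] = [+0.0000, +0.5556, +0.7778, +1.4444, -0.5556]
  T[2,:] = [+0.0000, +0.2778, -1.6111, -0.4444, -0.7778]
  T[3,:] = [+0.0000, -0.4167, +0.4167, -0.6667, +1.3333]
  T[4,:] = [+0.0000, +0.2546, -1.8102, -0.9630, +0.4259]
|λ(T)| sorted: 1.1677, 0.7294, 0.6727, 0.0718, 0.0000.
ρ = 1.1677; 1.1677 > 1, so it fails to converge.

no, ρ = 1.1677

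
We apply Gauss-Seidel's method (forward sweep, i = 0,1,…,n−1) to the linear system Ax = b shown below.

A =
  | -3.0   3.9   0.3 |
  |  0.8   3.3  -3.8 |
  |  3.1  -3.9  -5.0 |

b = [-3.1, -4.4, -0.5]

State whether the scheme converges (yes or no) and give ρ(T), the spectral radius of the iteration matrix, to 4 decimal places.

Diagonal D = diag(-3, 3.3, -5); L, U strict lower/upper.
T_GS = -(D+L)⁻¹U: row 0 first, T[0,2] = -(0.3)/(-3) = +0.1000; later rows by forward substitution.
  T[0,:] = [+0.0000 +1.3000 +0.1000]
  T[1,:] = [+0.0000 -0.3152 +1.1273]
  T[2,:] = [+0.0000 +1.0518 -0.8173]
|eigenvalues of T|: 1.6837, 0.5512, 0.0000.
ρ(T) = max|λ| = 1.6837; 1.6837 > 1 ⇒ diverges.

no, ρ = 1.6837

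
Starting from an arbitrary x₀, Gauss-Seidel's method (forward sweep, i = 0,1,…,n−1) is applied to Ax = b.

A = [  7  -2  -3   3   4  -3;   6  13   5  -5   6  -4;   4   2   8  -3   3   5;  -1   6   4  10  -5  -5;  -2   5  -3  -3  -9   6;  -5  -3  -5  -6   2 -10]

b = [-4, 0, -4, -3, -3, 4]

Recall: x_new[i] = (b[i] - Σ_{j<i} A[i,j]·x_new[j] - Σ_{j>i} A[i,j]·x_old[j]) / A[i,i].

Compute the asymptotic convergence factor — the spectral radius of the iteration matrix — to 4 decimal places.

Diagonal D = diag(7, 13, 8, 10, -9, -10); L, U strict lower/upper.
T_GS = -(D+L)⁻¹U: row 0 first, T[0,2] = -(-3)/(7) = +0.4286; later rows by forward substitution.
  T[0,:] = [+0.0000  +0.2857  +0.4286  -0.4286  -0.5714  +0.4286]
  T[1,:] = [+0.0000  -0.1319  -0.5824  +0.5824  -0.1978  +0.1099]
  T[2,:] = [+0.0000  -0.1099  -0.0687  +0.4437  -0.0398  -0.8668]
  T[3,:] = [+0.0000  +0.1516  +0.4198  -0.5698  +0.5775  +0.8236]
  T[4,:] = [+0.0000  -0.1507  -0.5358  +0.4608  -0.1621  +0.6469]
  T[5,:] = [+0.0000  -0.1695  -0.3643  +0.2518  -0.0139  -0.1787]
eigenvalue magnitudes: 1.5504, 0.4027, 0.4027, 0.3474, 0.0787, 0.0000.
spectral radius ρ = 1.5504; 1.5504 > 1: divergent.

1.5504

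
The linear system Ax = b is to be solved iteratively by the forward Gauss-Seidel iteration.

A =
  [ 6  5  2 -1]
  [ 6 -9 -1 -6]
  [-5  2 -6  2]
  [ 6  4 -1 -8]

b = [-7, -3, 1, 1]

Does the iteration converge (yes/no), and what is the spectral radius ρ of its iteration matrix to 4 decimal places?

yes, ρ = 0.9384

Split A = D + L + U, D = diag(6, -9, -6, -8).
T_GS = -(D+L)⁻¹U: row 0 first, T[0,3] = -(-1)/(6) = +0.1667; later rows by forward substitution.
  T[0,:] = [+0.0000  -0.8333  -0.3333  +0.1667]
  T[1,:] = [+0.0000  -0.5556  -0.3333  -0.5556]
  T[2,:] = [+0.0000  +0.5093  +0.1667  +0.0093]
  T[3,:] = [+0.0000  -0.9664  -0.4375  -0.1539]
moduli |λ_i(T)| = 0.9384, 0.4503, 0.0548, 0.0000.
ρ(T) = max|λ| = 0.9384; 0.9384 < 1: convergent.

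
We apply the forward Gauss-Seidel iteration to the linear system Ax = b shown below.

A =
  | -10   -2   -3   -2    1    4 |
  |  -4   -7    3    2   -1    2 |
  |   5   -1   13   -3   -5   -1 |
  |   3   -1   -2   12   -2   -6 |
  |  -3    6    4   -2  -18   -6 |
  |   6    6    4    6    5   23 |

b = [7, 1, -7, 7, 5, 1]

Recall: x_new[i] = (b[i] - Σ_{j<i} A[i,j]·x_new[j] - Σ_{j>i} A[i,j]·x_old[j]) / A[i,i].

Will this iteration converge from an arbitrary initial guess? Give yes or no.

Diagonal D = diag(-10, -7, 13, 12, -18, 23); L, U strict lower/upper.
GS T = -(D+L)⁻¹U: row 0 first, T[0,1] = -(-2)/(-10) = -0.2000; later rows by forward substitution.
  T[0,:] = [+0.0000  -0.2000  -0.3000  -0.2000  +0.1000  +0.4000]
  T[1,:] = [+0.0000  +0.1143  +0.6000  +0.4000  -0.2000  +0.0571]
  T[2,:] = [+0.0000  +0.0857  +0.1615  +0.3385  +0.3308  -0.0725]
  T[3,:] = [+0.0000  +0.0738  +0.1519  +0.1397  +0.1801  +0.3927]
  T[4,:] = [+0.0000  +0.0823  +0.2690  +0.2264  -0.0298  -0.4407]
  T[5,:] = [+0.0000  -0.0297  -0.2045  -0.1967  -0.0719  -0.1133]
|roots of det(T-λI)|: 0.6893, 0.2789, 0.2789, 0.0763, 0.0701, 0.0000.
ρ = 0.6893; 0.6893 < 1: convergent.

yes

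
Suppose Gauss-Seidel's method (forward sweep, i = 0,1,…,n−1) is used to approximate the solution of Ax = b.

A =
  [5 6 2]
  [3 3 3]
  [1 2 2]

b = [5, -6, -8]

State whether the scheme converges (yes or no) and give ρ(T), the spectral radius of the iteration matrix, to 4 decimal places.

Split A = D + L + U, D = diag(5, 3, 2).
Gauss-Seidel: T = -(D+L)⁻¹U, row 0 first, T[0,1] = -(6)/(5) = -1.2000; later rows by forward substitution.
  T[0,:] = [+0.0000, -1.2000, -0.4000]
  T[1,:] = [+0.0000, +1.2000, -0.6000]
  T[2,:] = [+0.0000, -0.6000, +0.8000]
|roots of det(T-λI)|: 1.6325, 0.3675, 0.0000.
ρ = 1.6325; 1.6325 > 1: divergent.

no, ρ = 1.6325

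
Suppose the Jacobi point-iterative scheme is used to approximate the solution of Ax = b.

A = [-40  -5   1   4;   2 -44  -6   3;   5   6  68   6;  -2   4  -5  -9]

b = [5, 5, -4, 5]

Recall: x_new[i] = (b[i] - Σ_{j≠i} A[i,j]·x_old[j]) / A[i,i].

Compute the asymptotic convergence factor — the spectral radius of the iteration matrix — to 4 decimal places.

Split A = D + L + U, D = diag(-40, -44, 68, -9).
Jacobi T = -D⁻¹(L+U): T[3,0] = -(-2)/(-9) = -0.2222; T[3,3] = 0.
  T[0,:] = [+0.0000  -0.1250  +0.0250  +0.1000]
  T[1,:] = [+0.0455  +0.0000  -0.1364  +0.0682]
  T[2,:] = [-0.0735  -0.0882  +0.0000  -0.0882]
  T[3,:] = [-0.2222  +0.4444  -0.5556  +0.0000]
|eigenvalues of T|: 0.3438, 0.1714, 0.1714, 0.1232.
ρ(T) = max|λ| = 0.3438; 0.3438 < 1 ⇒ converges.

0.3438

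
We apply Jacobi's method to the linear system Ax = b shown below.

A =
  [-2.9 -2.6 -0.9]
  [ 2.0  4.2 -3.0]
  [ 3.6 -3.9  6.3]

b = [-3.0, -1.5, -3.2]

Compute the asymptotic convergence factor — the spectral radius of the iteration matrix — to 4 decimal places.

A = D + L + U where D = diag(-2.9, 4.2, 6.3).
Jacobi T = -D⁻¹(L+U): T[2,0] = -(3.6)/(6.3) = -0.5714; T[2,2] = 0.
  T[0,:] = [+0.0000 -0.8966 -0.3103]
  T[1,:] = [-0.4762 +0.0000 +0.7143]
  T[2,:] = [-0.5714 +0.6190 +0.0000]
moduli |λ_i(T)| = 1.1954, 0.6186, 0.6186.
ρ = 1.1954; 1.1954 > 1: divergent.

1.1954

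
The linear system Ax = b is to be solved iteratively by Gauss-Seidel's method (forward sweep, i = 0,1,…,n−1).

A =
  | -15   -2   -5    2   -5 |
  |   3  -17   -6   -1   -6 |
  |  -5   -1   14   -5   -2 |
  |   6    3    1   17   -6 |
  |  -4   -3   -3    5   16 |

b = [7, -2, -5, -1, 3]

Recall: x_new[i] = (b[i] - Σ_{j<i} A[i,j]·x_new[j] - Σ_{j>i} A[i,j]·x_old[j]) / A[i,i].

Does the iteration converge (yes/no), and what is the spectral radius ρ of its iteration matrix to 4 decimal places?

yes, ρ = 0.7458

Write A = D+L+U with D = diag(-15, -17, 14, 17, 16).
T_GS = -(D+L)⁻¹U: row 0 first, T[0,1] = -(-2)/(-15) = -0.1333; later rows by forward substitution.
  T[0,:] = [+0.0000 -0.1333 -0.3333 +0.1333 -0.3333]
  T[1,:] = [+0.0000 -0.0235 -0.4118 -0.0353 -0.4118]
  T[2,:] = [+0.0000 -0.0493 -0.1485 +0.4022 -0.0056]
  T[3,:] = [+0.0000 +0.0541 +0.1990 -0.0645 +0.5436]
  T[4,:] = [+0.0000 -0.0639 -0.2506 +0.1223 -0.3315]
|λ(T)| sorted: 0.7458, 0.1587, 0.1587, 0.0789, 0.0000.
ρ(T) = max|λ| = 0.7458; 0.7458 < 1, so it converges for any x₀.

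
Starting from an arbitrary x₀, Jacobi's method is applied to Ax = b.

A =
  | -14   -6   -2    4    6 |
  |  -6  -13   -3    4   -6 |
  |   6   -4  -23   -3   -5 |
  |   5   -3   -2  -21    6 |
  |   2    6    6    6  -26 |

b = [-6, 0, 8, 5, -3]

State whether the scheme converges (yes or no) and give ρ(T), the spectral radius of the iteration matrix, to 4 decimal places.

Write A = D+L+U with D = diag(-14, -13, -23, -21, -26).
Jacobi: T = -D⁻¹(L+U), T[4,3] = -(6)/(-26) = +0.2308; T[4,4] = 0.
  T[0,:] = [+0.0000, -0.4286, -0.1429, +0.2857, +0.4286]
  T[1,:] = [-0.4615, +0.0000, -0.2308, +0.3077, -0.4615]
  T[2,:] = [+0.2609, -0.1739, +0.0000, -0.1304, -0.2174]
  T[3,:] = [+0.2381, -0.1429, -0.0952, +0.0000, +0.2857]
  T[4,:] = [+0.0769, +0.2308, +0.2308, +0.2308, +0.0000]
|roots of det(T-λI)|: 0.5816, 0.4311, 0.4161, 0.4161, 0.2159.
ρ = 0.5816; 0.5816 < 1, so it converges for any x₀.

yes, ρ = 0.5816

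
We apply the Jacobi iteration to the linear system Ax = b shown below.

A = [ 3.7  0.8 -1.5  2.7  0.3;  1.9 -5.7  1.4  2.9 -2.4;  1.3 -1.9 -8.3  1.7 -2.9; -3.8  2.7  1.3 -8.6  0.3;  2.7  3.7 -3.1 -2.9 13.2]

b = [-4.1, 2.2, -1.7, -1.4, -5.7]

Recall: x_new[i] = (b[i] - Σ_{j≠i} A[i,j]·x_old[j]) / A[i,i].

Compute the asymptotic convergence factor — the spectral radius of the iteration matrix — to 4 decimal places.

Let D = diag(3.7, -5.7, -8.3, -8.6, 13.2); L, U the strict triangles.
Jacobi: T = -D⁻¹(L+U), T[4,1] = -(3.7)/(13.2) = -0.2803; T[4,4] = 0.
  T[0,:] = [+0.0000, -0.2162, +0.4054, -0.7297, -0.0811]
  T[1,:] = [+0.3333, +0.0000, +0.2456, +0.5088, -0.4211]
  T[2,:] = [+0.1566, -0.2289, +0.0000, +0.2048, -0.3494]
  T[3,:] = [-0.4419, +0.3140, +0.1512, +0.0000, +0.0349]
  T[4,:] = [-0.2045, -0.2803, +0.2348, +0.2197, +0.0000]
|λ(T)| sorted: 0.8256, 0.5702, 0.5702, 0.3519, 0.3519.
ρ = 0.8256; 0.8256 < 1, so it converges for any x₀.

0.8256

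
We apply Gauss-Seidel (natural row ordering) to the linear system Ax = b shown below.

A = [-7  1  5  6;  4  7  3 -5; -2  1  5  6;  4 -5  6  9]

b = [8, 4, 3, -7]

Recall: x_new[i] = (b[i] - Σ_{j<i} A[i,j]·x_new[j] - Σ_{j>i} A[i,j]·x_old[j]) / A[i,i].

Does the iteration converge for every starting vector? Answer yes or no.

no

Write A = D+L+U with D = diag(-7, 7, 5, 9).
GS T = -(D+L)⁻¹U: row 0 first, T[0,1] = -(1)/(-7) = +0.1429; later rows by forward substitution.
  T[0,:] = [+0.0000, +0.1429, +0.7143, +0.8571]
  T[1,:] = [+0.0000, -0.0816, -0.8367, +0.2245]
  T[2,:] = [+0.0000, +0.0735, +0.4531, -0.9020]
  T[3,:] = [+0.0000, -0.1578, -1.0844, +0.3451]
moduli |λ_i(T)| = 1.3034, 0.6269, 0.0400, 0.0000.
spectral radius ρ = 1.3034; 1.3034 > 1, so it fails to converge.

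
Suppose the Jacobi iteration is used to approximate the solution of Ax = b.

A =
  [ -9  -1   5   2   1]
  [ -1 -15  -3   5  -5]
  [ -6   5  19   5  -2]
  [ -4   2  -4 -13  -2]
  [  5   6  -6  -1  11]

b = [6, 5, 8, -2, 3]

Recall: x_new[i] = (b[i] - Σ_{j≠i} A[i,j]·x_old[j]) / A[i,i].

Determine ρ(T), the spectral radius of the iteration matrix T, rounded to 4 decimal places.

Let D = diag(-9, -15, 19, -13, 11); L, U the strict triangles.
T_J = -D⁻¹(L+U): T[4,2] = -(-6)/(11) = +0.5455; T[4,4] = 0.
  T[0,:] = [+0.0000  -0.1111  +0.5556  +0.2222  +0.1111]
  T[1,:] = [-0.0667  +0.0000  -0.2000  +0.3333  -0.3333]
  T[2,:] = [+0.3158  -0.2632  +0.0000  -0.2632  +0.1053]
  T[3,:] = [-0.3077  +0.1538  -0.3077  +0.0000  -0.1538]
  T[4,:] = [-0.4545  -0.5455  +0.5455  +0.0909  +0.0000]
eigenvalue magnitudes: 0.8289, 0.4532, 0.4532, 0.0911, 0.0735.
spectral radius ρ = 0.8289; 0.8289 < 1, so it converges for any x₀.

0.8289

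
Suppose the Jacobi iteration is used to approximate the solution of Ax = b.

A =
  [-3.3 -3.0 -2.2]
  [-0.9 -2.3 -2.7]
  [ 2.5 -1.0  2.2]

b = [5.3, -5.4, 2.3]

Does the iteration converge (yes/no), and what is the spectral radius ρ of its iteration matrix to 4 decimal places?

no, ρ = 1.2163

A = D + L + U where D = diag(-3.3, -2.3, 2.2).
Jacobi T = -D⁻¹(L+U): T[0,1] = -(-3)/(-3.3) = -0.9091; T[0,0] = 0.
  T[0,:] = [+0.0000, -0.9091, -0.6667]
  T[1,:] = [-0.3913, +0.0000, -1.1739]
  T[2,:] = [-1.1364, +0.4545, +0.0000]
|λ(T)| sorted: 1.2163, 0.9485, 0.9485.
spectral radius ρ = 1.2163; 1.2163 > 1, so it fails to converge.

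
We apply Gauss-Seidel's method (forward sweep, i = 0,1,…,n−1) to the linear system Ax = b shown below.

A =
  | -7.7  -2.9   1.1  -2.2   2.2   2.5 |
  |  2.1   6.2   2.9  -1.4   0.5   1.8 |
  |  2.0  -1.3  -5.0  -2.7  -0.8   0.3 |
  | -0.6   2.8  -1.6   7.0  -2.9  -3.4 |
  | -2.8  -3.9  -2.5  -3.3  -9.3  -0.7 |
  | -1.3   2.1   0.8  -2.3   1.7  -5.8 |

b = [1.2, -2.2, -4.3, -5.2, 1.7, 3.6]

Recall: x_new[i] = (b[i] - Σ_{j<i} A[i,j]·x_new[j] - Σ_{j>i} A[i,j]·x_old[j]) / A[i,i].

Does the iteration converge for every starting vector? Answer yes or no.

Write A = D+L+U with D = diag(-7.7, 6.2, -5, 7, -9.3, -5.8).
GS T = -(D+L)⁻¹U: row 0 first, T[0,4] = -(2.2)/(-7.7) = +0.2857; later rows by forward substitution.
  T[0,:] = [+0.0000 -0.3766 +0.1429 -0.2857 +0.2857 +0.3247]
  T[1,:] = [+0.0000 +0.1276 -0.5161 +0.3226 -0.1774 -0.4003]
  T[2,:] = [+0.0000 -0.1838 +0.1913 -0.7382 +0.0004 +0.2939]
  T[3,:] = [+0.0000 -0.1253 +0.2624 -0.3222 +0.5098 +0.7408]
  T[4,:] = [+0.0000 +0.1538 +0.0289 +0.2635 -0.1926 -0.3471]
  T[5,:] = [+0.0000 +0.2000 -0.2881 +0.2840 -0.3869 -0.5727]
moduli |λ_i(T)| = 0.9308, 0.3104, 0.2971, 0.2971, 0.0261, 0.0000.
ρ(T) = max|λ| = 0.9308; 0.9308 < 1 ⇒ converges.

yes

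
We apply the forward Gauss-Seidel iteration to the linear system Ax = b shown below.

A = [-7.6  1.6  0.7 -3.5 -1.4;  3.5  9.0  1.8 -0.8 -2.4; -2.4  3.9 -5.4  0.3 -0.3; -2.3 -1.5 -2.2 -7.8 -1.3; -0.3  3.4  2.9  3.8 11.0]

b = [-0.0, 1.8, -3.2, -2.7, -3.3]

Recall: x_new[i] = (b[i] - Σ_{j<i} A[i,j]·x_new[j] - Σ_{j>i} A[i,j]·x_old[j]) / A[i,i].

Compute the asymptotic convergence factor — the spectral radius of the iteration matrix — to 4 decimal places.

0.6170

Write A = D+L+U with D = diag(-7.6, 9, -5.4, -7.8, 11).
Gauss-Seidel: T = -(D+L)⁻¹U, row 0 first, T[0,4] = -(-1.4)/(-7.6) = -0.1842; later rows by forward substitution.
  T[0,:] = [+0.0000, +0.2105, +0.0921, -0.4605, -0.1842]
  T[1,:] = [+0.0000, -0.0819, -0.2358, +0.2680, +0.3383]
  T[2,:] = [+0.0000, -0.1527, -0.2112, +0.4538, +0.2706]
  T[3,:] = [+0.0000, -0.0033, +0.0778, -0.0437, -0.2537]
  T[4,:] = [+0.0000, +0.0724, +0.1042, -0.1999, -0.0933]
|roots of det(T-λI)|: 0.6170, 0.1700, 0.0101, 0.0101, 0.0000.
ρ = 0.6170; 0.6170 < 1: convergent.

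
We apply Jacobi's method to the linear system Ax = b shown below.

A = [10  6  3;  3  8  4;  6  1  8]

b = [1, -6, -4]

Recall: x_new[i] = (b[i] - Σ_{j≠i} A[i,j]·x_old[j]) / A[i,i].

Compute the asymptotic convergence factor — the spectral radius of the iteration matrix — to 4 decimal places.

Let D = diag(10, 8, 8); L, U the strict triangles.
Jacobi T = -D⁻¹(L+U): T[1,0] = -(3)/(8) = -0.3750; T[1,1] = 0.
  T[0,:] = [+0.0000, -0.6000, -0.3000]
  T[1,:] = [-0.3750, +0.0000, -0.5000]
  T[2,:] = [-0.7500, -0.1250, +0.0000]
|roots of det(T-λI)|: 0.8847, 0.5198, 0.5198.
ρ = 0.8847; 0.8847 < 1, so it converges for any x₀.

0.8847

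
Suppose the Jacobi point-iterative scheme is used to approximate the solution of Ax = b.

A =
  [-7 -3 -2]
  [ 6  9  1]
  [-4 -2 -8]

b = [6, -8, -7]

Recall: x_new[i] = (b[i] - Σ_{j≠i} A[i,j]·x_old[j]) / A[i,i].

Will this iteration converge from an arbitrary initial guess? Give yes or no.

yes

Write A = D+L+U with D = diag(-7, 9, -8).
T_J = -D⁻¹(L+U): T[0,1] = -(-3)/(-7) = -0.4286; T[0,0] = 0.
  T[0,:] = [+0.0000, -0.4286, -0.2857]
  T[1,:] = [-0.6667, +0.0000, -0.1111]
  T[2,:] = [-0.5000, -0.2500, +0.0000]
|roots of det(T-λI)|: 0.7433, 0.5766, 0.1667.
ρ(T) = max|λ| = 0.7433; 0.7433 < 1: convergent.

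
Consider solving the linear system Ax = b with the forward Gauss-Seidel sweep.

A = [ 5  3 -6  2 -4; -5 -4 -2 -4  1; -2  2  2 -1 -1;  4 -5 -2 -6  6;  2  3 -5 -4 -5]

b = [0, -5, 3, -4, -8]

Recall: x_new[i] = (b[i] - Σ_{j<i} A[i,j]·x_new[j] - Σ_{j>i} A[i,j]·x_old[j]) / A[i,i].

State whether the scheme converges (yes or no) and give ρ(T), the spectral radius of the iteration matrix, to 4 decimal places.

Split A = D + L + U, D = diag(5, -4, 2, -6, -5).
GS T = -(D+L)⁻¹U: row 0 first, T[0,1] = -(3)/(5) = -0.6000; later rows by forward substitution.
  T[0,:] = [+0.0000 -0.6000 +1.2000 -0.4000 +0.8000]
  T[1,:] = [+0.0000 +0.7500 -2.0000 -0.5000 -0.7500]
  T[2,:] = [+0.0000 -1.3500 +3.2000 +0.6000 +2.0500]
  T[3,:] = [+0.0000 -0.5750 +1.4000 -0.0500 +1.4750]
  T[4,:] = [+0.0000 +2.0200 -5.0400 -1.0200 -3.3600]
|roots of det(T-λI)|: 1.6681, 0.6431, 0.6431, 0.0870, 0.0000.
ρ(T) = max|λ| = 1.6681; 1.6681 > 1, so it fails to converge.

no, ρ = 1.6681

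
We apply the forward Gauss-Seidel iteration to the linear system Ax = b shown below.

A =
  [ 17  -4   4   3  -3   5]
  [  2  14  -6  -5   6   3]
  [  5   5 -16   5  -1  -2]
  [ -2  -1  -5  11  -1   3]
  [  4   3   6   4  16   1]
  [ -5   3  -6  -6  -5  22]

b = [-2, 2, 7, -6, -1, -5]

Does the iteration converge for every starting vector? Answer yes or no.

yes

Diagonal D = diag(17, 14, -16, 11, 16, 22); L, U strict lower/upper.
Gauss-Seidel: T = -(D+L)⁻¹U, row 0 first, T[0,4] = -(-3)/(17) = +0.1765; later rows by forward substitution.
  T[0,:] = [+0.0000 +0.2353 -0.2353 -0.1765 +0.1765 -0.2941]
  T[1,:] = [+0.0000 -0.0336 +0.4622 +0.3824 -0.4538 -0.1723]
  T[2,:] = [+0.0000 +0.0630 +0.0709 +0.3768 -0.1492 -0.2707]
  T[3,:] = [+0.0000 +0.0684 +0.0315 +0.1740 +0.0139 -0.4649]
  T[4,:] = [+0.0000 -0.0932 -0.0623 -0.2124 +0.0934 +0.2611]
  T[5,:] = [+0.0000 +0.0727 -0.1027 +0.0097 +0.0863 -0.1847]
|λ(T)| sorted: 0.5169, 0.2469, 0.2469, 0.0903, 0.0143, 0.0000.
spectral radius ρ = 0.5169; 0.5169 < 1, so it converges for any x₀.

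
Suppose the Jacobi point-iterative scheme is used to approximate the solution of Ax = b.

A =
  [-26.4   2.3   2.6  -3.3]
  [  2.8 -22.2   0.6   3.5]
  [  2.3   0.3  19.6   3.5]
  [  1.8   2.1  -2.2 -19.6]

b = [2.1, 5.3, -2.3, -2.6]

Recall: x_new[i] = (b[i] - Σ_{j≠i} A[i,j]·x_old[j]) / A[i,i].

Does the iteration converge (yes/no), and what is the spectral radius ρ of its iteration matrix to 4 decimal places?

yes, ρ = 0.2066

Split A = D + L + U, D = diag(-26.4, -22.2, 19.6, -19.6).
Jacobi: T = -D⁻¹(L+U), T[1,2] = -(0.6)/(-22.2) = +0.0270; T[1,1] = 0.
  T[0,:] = [+0.0000 +0.0871 +0.0985 -0.1250]
  T[1,:] = [+0.1261 +0.0000 +0.0270 +0.1577]
  T[2,:] = [-0.1173 -0.0153 +0.0000 -0.1786]
  T[3,:] = [+0.0918 +0.1071 -0.1122 +0.0000]
moduli |λ_i(T)| = 0.2066, 0.1559, 0.1559, 0.0262.
ρ = 0.2066; 0.2066 < 1 ⇒ converges.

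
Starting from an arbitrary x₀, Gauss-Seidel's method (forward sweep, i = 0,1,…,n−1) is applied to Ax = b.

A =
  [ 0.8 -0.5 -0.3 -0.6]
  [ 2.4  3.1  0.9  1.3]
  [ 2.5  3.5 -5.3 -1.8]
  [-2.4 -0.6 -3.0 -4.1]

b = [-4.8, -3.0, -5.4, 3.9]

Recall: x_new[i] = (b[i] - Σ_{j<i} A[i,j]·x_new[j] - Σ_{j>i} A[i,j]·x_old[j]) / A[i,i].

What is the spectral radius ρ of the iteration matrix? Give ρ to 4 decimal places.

0.8957

Write A = D+L+U with D = diag(0.8, 3.1, -5.3, -4.1).
Gauss-Seidel: T = -(D+L)⁻¹U, row 0 first, T[0,1] = -(-0.5)/(0.8) = +0.6250; later rows by forward substitution.
  T[0,:] = [+0.0000, +0.6250, +0.3750, +0.7500]
  T[1,:] = [+0.0000, -0.4839, -0.5806, -1.0000]
  T[2,:] = [+0.0000, -0.0247, -0.2066, -0.6462]
  T[3,:] = [+0.0000, -0.2770, +0.0166, +0.1802]
moduli |λ_i(T)| = 0.8957, 0.2007, 0.2007, 0.0000.
spectral radius ρ = 0.8957; 0.8957 < 1 ⇒ converges.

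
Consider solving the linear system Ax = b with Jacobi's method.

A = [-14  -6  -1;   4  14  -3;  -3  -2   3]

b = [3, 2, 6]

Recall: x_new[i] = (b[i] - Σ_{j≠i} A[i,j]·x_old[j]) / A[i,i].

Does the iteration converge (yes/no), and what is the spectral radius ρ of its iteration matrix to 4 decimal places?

Let D = diag(-14, 14, 3); L, U the strict triangles.
Jacobi: T = -D⁻¹(L+U), T[2,1] = -(-2)/(3) = +0.6667; T[2,2] = 0.
  T[0,:] = [+0.0000 -0.4286 -0.0714]
  T[1,:] = [-0.2857 +0.0000 +0.2143]
  T[2,:] = [+1.0000 +0.6667 +0.0000]
|eigenvalues of T|: 0.5745, 0.3690, 0.3690.
ρ(T) = max|λ| = 0.5745; 0.5745 < 1: convergent.

yes, ρ = 0.5745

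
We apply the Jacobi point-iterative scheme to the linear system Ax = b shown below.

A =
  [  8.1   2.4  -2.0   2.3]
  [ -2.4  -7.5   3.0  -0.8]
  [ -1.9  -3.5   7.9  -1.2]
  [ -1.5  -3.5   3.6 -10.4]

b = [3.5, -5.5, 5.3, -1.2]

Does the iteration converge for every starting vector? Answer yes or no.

yes

Diagonal D = diag(8.1, -7.5, 7.9, -10.4); L, U strict lower/upper.
Jacobi T = -D⁻¹(L+U): T[1,2] = -(3)/(-7.5) = +0.4000; T[1,1] = 0.
  T[0,:] = [+0.0000 -0.2963 +0.2469 -0.2840]
  T[1,:] = [-0.3200 +0.0000 +0.4000 -0.1067]
  T[2,:] = [+0.2405 +0.4430 +0.0000 +0.1519]
  T[3,:] = [-0.1442 -0.3365 +0.3462 +0.0000]
eigenvalue magnitudes: 0.8294, 0.4299, 0.2351, 0.2351.
ρ(T) = max|λ| = 0.8294; 0.8294 < 1: convergent.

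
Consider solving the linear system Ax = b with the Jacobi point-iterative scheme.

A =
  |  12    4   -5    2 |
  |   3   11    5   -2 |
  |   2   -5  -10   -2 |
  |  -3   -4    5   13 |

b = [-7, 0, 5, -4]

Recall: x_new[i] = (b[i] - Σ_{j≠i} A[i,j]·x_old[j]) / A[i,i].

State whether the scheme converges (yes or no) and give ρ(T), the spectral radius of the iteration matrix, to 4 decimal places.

yes, ρ = 0.8244

Write A = D+L+U with D = diag(12, 11, -10, 13).
Jacobi: T = -D⁻¹(L+U), T[0,1] = -(4)/(12) = -0.3333; T[0,0] = 0.
  T[0,:] = [+0.0000  -0.3333  +0.4167  -0.1667]
  T[1,:] = [-0.2727  +0.0000  -0.4545  +0.1818]
  T[2,:] = [+0.2000  -0.5000  +0.0000  -0.2000]
  T[3,:] = [+0.2308  +0.3077  -0.3846  +0.0000]
moduli |λ_i(T)| = 0.8244, 0.4661, 0.3033, 0.0550.
spectral radius ρ = 0.8244; 0.8244 < 1 ⇒ converges.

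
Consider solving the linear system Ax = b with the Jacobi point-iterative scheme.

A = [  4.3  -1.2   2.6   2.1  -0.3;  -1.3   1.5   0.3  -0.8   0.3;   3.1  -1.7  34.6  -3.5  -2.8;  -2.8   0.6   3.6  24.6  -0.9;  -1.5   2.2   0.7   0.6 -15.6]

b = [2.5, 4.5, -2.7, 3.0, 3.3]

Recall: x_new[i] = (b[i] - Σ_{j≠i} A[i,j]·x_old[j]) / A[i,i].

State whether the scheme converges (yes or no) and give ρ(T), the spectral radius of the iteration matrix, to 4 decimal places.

yes, ρ = 0.4224

Write A = D+L+U with D = diag(4.3, 1.5, 34.6, 24.6, -15.6).
Jacobi T = -D⁻¹(L+U): T[2,1] = -(-1.7)/(34.6) = +0.0491; T[2,2] = 0.
  T[0,:] = [+0.0000 +0.2791 -0.6047 -0.4884 +0.0698]
  T[1,:] = [+0.8667 +0.0000 -0.2000 +0.5333 -0.2000]
  T[2,:] = [-0.0896 +0.0491 +0.0000 +0.1012 +0.0809]
  T[3,:] = [+0.1138 -0.0244 -0.1463 +0.0000 +0.0366]
  T[4,:] = [-0.0962 +0.1410 +0.0449 +0.0385 +0.0000]
|roots of det(T-λI)|: 0.4224, 0.3503, 0.1621, 0.1298, 0.0398.
ρ(T) = max|λ| = 0.4224; 0.4224 < 1, so it converges for any x₀.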